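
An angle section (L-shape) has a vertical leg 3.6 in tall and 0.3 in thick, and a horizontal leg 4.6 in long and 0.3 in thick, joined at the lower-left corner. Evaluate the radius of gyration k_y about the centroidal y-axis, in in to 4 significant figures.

Split into non-overlapping primitives; take the origin at the lower-left of the bounding box.
Vertical leg: 0.3 × 3.6, A = 1.08 in², x = 0.15 in, Ī = 0.0081 in⁴.
Horizontal leg (remainder): 4.3 × 0.3, A = 1.29 in², x = 2.45 in, Ī = 1.98768 in⁴.
Centroid: x̄ = ΣA·x / ΣA = 1.4019 in.
Transfer each piece to the centroidal y-axis using Ī + A·d² with d = x − 1.4019:
  vertical leg: d = -1.2519 in → contributes +1.70073 in⁴
  horizontal leg (remainder): d = 1.0481 in → contributes +3.40476 in⁴
Total I = 5.10549 in⁴.
Radius of gyration: k = √(I/A) = √(5.10549 / 2.37) = 1.46772 in.

k_y ≈ 1.468 in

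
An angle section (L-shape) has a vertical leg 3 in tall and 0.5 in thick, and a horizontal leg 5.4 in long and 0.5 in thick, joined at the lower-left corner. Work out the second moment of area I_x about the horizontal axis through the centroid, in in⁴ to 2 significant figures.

Split into non-overlapping primitives; take the origin at the lower-left of the bounding box.
Vertical leg: 0.5 × 3, A = 1.5 in², y = 1.5 in, Ī = 1.125 in⁴.
Horizontal leg (remainder): 4.9 × 0.5, A = 2.45 in², y = 0.25 in, Ī = 0.05104 in⁴.
Centroid: ȳ = ΣA·y / ΣA = 0.7247 in.
Transfer each piece to the horizontal axis through the centroid using Ī + A·d² with d = y − 0.7247:
  vertical leg: d = 0.7753 in → contributes +2.027 in⁴
  horizontal leg (remainder): d = -0.4747 in → contributes +0.6031 in⁴
Total I = 2.63 in⁴.

I_x ≈ 2.6 in⁴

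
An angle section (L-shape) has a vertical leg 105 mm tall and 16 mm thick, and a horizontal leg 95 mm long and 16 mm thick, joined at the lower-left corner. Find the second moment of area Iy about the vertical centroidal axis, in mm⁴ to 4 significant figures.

Iy ≈ 2.321 × 10⁶ mm⁴

Break the section into simple shapes (no overlaps), measuring from the bottom-left corner of the bounding box.
Vertical leg: 16 × 105, A = 1 680 mm², x = 8 mm, Ī = 35 840 mm⁴.
Horizontal leg (remainder): 79 × 16, A = 1 264 mm², x = 55.5 mm, Ī = 657 385 mm⁴.
Centroid: x̄ = ΣA·x / ΣA = 28.394 mm.
Transfer each piece to the vertical centroidal axis using Ī + A·d² with d = x − 28.394:
  vertical leg: d = -20.394 mm → contributes +734 579 mm⁴
  horizontal leg (remainder): d = 27.106 mm → contributes +1 586 089 mm⁴
Total I = 2 320 668 mm⁴.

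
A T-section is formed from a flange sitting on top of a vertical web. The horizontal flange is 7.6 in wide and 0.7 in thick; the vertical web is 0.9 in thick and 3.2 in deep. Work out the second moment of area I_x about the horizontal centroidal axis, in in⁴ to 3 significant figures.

I_x ≈ 9.78 in⁴

Break the section into simple shapes (no overlaps), measuring from the bottom-left corner of the bounding box.
Flange: 7.6 × 0.7, A = 5.32 in², y = 3.55 in, Ī = 0.21723 in⁴.
Web: 0.9 × 3.2, A = 2.88 in², y = 1.6 in, Ī = 2.4576 in⁴.
Centroid: ȳ = ΣA·y / ΣA = 2.8651 in.
Transfer each piece to the horizontal centroidal axis using Ī + A·d² with d = y − 2.8651:
  flange: d = 0.68488 in → contributes +2.7126 in⁴
  web: d = -1.2651 in → contributes +7.0671 in⁴
Total I = 9.7798 in⁴.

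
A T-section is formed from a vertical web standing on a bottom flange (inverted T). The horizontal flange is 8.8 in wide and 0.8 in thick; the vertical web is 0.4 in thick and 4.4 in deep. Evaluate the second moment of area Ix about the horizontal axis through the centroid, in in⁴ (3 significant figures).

Ix ≈ 12.7 in⁴

Break the section into simple shapes (no overlaps), measuring from the bottom-left corner of the bounding box.
Flange: 8.8 × 0.8, A = 7.04 in², y = 0.4 in, Ī = 0.37547 in⁴.
Web: 0.4 × 4.4, A = 1.76 in², y = 3 in, Ī = 2.8395 in⁴.
Centroid: ȳ = ΣA·y / ΣA = 0.92 in.
Transfer each piece to the horizontal axis through the centroid using Ī + A·d² with d = y − 0.92:
  flange: d = -0.52 in → contributes +2.2791 in⁴
  web: d = 2.08 in → contributes +10.454 in⁴
Total I = 12.733 in⁴.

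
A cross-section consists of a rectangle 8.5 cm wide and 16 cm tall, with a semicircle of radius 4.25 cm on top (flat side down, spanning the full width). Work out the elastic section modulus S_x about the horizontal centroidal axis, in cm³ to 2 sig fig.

S_x ≈ 490 cm³

Break the section into simple shapes (no overlaps), measuring from the bottom-left corner of the bounding box.
Rectangular body: 8.5 × 16, A = 136 cm², y = 8 cm, Ī = 2 901 cm⁴.
Semicircular cap: semicircle r = 4.25, A = 28.37 cm², y = 17.8 cm, Ī = 35.81 cm⁴.
Centroid: ȳ = ΣA·y / ΣA = 9.692 cm.
Transfer each piece to the horizontal centroidal axis using Ī + A·d² with d = y − 9.692:
  rectangular body: d = -1.692 cm → contributes +3 291 cm⁴
  semicircular cap: d = 8.112 cm → contributes +1 903 cm⁴
Total I = 5 193 cm⁴.
Extreme fibre distance c = 10.56 cm; S = I/c = 491.9 cm³.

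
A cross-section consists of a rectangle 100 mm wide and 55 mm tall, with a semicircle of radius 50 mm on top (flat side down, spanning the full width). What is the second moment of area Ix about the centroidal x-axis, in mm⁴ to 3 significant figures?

Break the section into simple shapes (no overlaps), measuring from the bottom-left corner of the bounding box.
Rectangular body: 100 × 55, A = 5 500 mm², y = 27.5 mm, Ī = 1 386 458 mm⁴.
Semicircular cap: semicircle r = 50, A = 3 927 mm², y = 76.221 mm, Ī = 685 981 mm⁴.
Centroid: ȳ = ΣA·y / ΣA = 47.796 mm.
Transfer each piece to the centroidal x-axis using Ī + A·d² with d = y − 47.796:
  rectangular body: d = -20.296 mm → contributes +3 651 951 mm⁴
  semicircular cap: d = 28.425 mm → contributes +3 858 947 mm⁴
Total I = 7 510 898 mm⁴.

Ix ≈ 7.51 × 10⁶ mm⁴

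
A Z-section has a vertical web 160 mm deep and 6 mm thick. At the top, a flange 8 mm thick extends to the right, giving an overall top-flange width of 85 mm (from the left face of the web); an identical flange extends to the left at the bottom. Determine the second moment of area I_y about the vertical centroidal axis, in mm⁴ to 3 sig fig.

Treat the section as a set of non-overlapping primitives; coordinates are from the bounding-box lower-left.
Web: 6 × 160, A = 960 mm², x = 82 mm, Ī = 2 880 mm⁴.
Top flange (beyond web): 79 × 8, A = 632 mm², x = 124.5 mm, Ī = 328 693 mm⁴.
Bottom flange (beyond web): 79 × 8, A = 632 mm², x = 39.5 mm, Ī = 328 693 mm⁴.
Centroid: x̄ = ΣA·x / ΣA = 82 mm.
Transfer each piece to the vertical centroidal axis using Ī + A·d² with d = x − 82:
  web: d = 0 mm → contributes +2 880 mm⁴
  top flange (beyond web): d = 42.5 mm → contributes +1 470 243 mm⁴
  bottom flange (beyond web): d = -42.5 mm → contributes +1 470 243 mm⁴
Total I = 2 943 365 mm⁴.

I_y ≈ 2.94 × 10⁶ mm⁴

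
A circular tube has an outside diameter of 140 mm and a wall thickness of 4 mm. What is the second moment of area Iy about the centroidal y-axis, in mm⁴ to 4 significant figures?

Decompose the section into non-overlapping parts with the origin at the bottom-left of its bounding rectangle.
Outer circle: ⌀140, A = 15393.8 mm², x = 70 mm, Ī = 18 857 410 mm⁴.
Bore (subtracted): ⌀132, A = 13684.8 mm², x = 70 mm, Ī = 14 902 723 mm⁴.
By symmetry the centroid is at mid-width, x̄ = 70 mm.
All pieces are centred on the centroidal y-axis, so I = ΣĪ (holes subtracted) = 3 954 687 mm⁴.

Iy ≈ 3.955 × 10⁶ mm⁴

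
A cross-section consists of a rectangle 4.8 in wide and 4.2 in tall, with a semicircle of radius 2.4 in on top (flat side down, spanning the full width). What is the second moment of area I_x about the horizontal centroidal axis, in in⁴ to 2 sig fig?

I_x ≈ 94 in⁴

Split into non-overlapping primitives; take the origin at the lower-left of the bounding box.
Rectangular body: 4.8 × 4.2, A = 20.16 in², y = 2.1 in, Ī = 29.64 in⁴.
Semicircular cap: semicircle r = 2.4, A = 9.048 in², y = 5.219 in, Ī = 3.641 in⁴.
Centroid: ȳ = ΣA·y / ΣA = 3.066 in.
Transfer each piece to the horizontal centroidal axis using Ī + A·d² with d = y − 3.066:
  rectangular body: d = -0.9661 in → contributes +48.45 in⁴
  semicircular cap: d = 2.153 in → contributes +45.56 in⁴
Total I = 94.01 in⁴.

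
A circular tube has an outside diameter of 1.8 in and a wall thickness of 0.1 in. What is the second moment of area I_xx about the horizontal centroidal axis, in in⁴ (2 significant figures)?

I_xx ≈ 0.19 in⁴

Break the section into simple shapes (no overlaps), measuring from the bottom-left corner of the bounding box.
Outer circle: ⌀1.8, A = 2.545 in², y = 0.9 in, Ī = 0.5153 in⁴.
Bore (subtracted): ⌀1.6, A = 2.011 in², y = 0.9 in, Ī = 0.3217 in⁴.
By symmetry the centroid is at mid-height, ȳ = 0.9 in.
All pieces are centred on the horizontal centroidal axis, so I = ΣĪ (holes subtracted) = 0.1936 in⁴.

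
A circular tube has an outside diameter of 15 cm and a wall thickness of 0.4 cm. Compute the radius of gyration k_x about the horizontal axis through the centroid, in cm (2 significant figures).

k_x ≈ 5.2 cm

Decompose the section into non-overlapping parts with the origin at the bottom-left of its bounding rectangle.
Outer circle: ⌀15, A = 176.7 cm², y = 7.5 cm, Ī = 2 485 cm⁴.
Bore (subtracted): ⌀14.2, A = 158.4 cm², y = 7.5 cm, Ī = 1 996 cm⁴.
By symmetry the centroid is at mid-height, ȳ = 7.5 cm.
All pieces are centred on the horizontal axis through the centroid, so I = ΣĪ (holes subtracted) = 489.2 cm⁴.
Radius of gyration: k = √(I/A) = √(489.2 / 18.35) = 5.164 cm.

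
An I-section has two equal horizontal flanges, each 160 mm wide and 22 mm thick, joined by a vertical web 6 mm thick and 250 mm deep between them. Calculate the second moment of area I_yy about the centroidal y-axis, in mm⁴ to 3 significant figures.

I_yy ≈ 1.50 × 10⁷ mm⁴

Treat the section as a set of non-overlapping primitives; coordinates are from the bounding-box lower-left.
Bottom flange: 160 × 22, A = 3 520 mm², x = 80 mm, Ī = 7 509 333 mm⁴.
Web: 6 × 250, A = 1 500 mm², x = 80 mm, Ī = 4 500 mm⁴.
Top flange: 160 × 22, A = 3 520 mm², x = 80 mm, Ī = 7 509 333 mm⁴.
By symmetry the centroid is at mid-width, x̄ = 80 mm.
All pieces are centred on the centroidal y-axis, so I = ΣĪ = 15 023 167 mm⁴.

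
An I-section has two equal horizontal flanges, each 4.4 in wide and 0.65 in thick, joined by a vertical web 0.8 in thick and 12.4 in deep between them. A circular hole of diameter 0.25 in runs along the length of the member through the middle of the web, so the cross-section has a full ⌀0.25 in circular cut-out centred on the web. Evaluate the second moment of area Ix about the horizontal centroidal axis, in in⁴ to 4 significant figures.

Treat the section as a set of non-overlapping primitives; coordinates are from the bounding-box lower-left.
Bottom flange: 4.4 × 0.65, A = 2.86 in², y = 0.325 in, Ī = 0.100696 in⁴.
Web: 0.8 × 12.4, A = 9.92 in², y = 6.85 in, Ī = 127.108 in⁴.
Top flange: 4.4 × 0.65, A = 2.86 in², y = 13.375 in, Ī = 0.100696 in⁴.
Hole (subtracted): ⌀0.25, A = 0.0490874 in², y = 6.85 in, Ī = 0.000191748 in⁴.
By symmetry the centroid is at mid-height, ȳ = 6.85 in.
Transfer each piece to the horizontal centroidal axis using Ī + A·d² with d = y − 6.85:
  bottom flange: d = -6.525 in → contributes +121.867 in⁴
  web: d = 0 in → contributes +127.108 in⁴
  top flange: d = 6.525 in → contributes +121.867 in⁴
  hole: d = 0 in → contributes −0.000191748 in⁴
Total I = 370.842 in⁴.

Ix ≈ 370.8 in⁴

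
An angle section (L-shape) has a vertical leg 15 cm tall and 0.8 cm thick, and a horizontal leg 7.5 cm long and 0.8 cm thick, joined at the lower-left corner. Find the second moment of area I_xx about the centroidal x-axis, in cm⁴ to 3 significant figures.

Break the section into simple shapes (no overlaps), measuring from the bottom-left corner of the bounding box.
Vertical leg: 0.8 × 15, A = 12 cm², y = 7.5 cm, Ī = 225 cm⁴.
Horizontal leg (remainder): 6.7 × 0.8, A = 5.36 cm², y = 0.4 cm, Ī = 0.28587 cm⁴.
Centroid: ȳ = ΣA·y / ΣA = 5.3078 cm.
Transfer each piece to the centroidal x-axis using Ī + A·d² with d = y − 5.3078:
  vertical leg: d = 2.1922 cm → contributes +282.67 cm⁴
  horizontal leg (remainder): d = -4.9078 cm → contributes +129.39 cm⁴
Total I = 412.06 cm⁴.

I_xx ≈ 412 cm⁴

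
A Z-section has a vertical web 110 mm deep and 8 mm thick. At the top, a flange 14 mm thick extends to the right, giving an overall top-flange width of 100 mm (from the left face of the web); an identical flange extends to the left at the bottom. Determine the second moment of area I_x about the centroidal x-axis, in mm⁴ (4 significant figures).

Treat the section as a set of non-overlapping primitives; coordinates are from the bounding-box lower-left.
Web: 8 × 110, A = 880 mm², y = 55 mm, Ī = 887 333 mm⁴.
Top flange (beyond web): 92 × 14, A = 1 288 mm², y = 103 mm, Ī = 21037.3 mm⁴.
Bottom flange (beyond web): 92 × 14, A = 1 288 mm², y = 7 mm, Ī = 21037.3 mm⁴.
Centroid: ȳ = ΣA·y / ΣA = 55 mm.
Transfer each piece to the centroidal x-axis using Ī + A·d² with d = y − 55:
  web: d = 0 mm → contributes +887 333 mm⁴
  top flange (beyond web): d = 48 mm → contributes +2 988 589 mm⁴
  bottom flange (beyond web): d = -48 mm → contributes +2 988 589 mm⁴
Total I = 6 864 512 mm⁴.

I_x ≈ 6.865 × 10⁶ mm⁴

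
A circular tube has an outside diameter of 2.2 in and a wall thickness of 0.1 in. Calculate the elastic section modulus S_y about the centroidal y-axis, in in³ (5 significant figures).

S_y ≈ 0.33137 in³

Decompose the section into non-overlapping parts with the origin at the bottom-left of its bounding rectangle.
Outer circle: ⌀2.2, A = 3.801327 in², x = 1.1 in, Ī = 1.149901 in⁴.
Bore (subtracted): ⌀2, A = 3.141593 in², x = 1.1 in, Ī = 0.7853982 in⁴.
By symmetry the centroid is at mid-width, x̄ = 1.1 in.
All pieces are centred on the centroidal y-axis, so I = ΣĪ (holes subtracted) = 0.3645033 in⁴.
Extreme fibre distance c = 1.1 in; S = I/c = 0.3313666 in³.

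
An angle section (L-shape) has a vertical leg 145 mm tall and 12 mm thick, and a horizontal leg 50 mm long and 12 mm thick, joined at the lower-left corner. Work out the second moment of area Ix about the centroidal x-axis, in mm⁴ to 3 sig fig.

Break the section into simple shapes (no overlaps), measuring from the bottom-left corner of the bounding box.
Vertical leg: 12 × 145, A = 1 740 mm², y = 72.5 mm, Ī = 3 048 625 mm⁴.
Horizontal leg (remainder): 38 × 12, A = 456 mm², y = 6 mm, Ī = 5 472 mm⁴.
Centroid: ȳ = ΣA·y / ΣA = 58.691 mm.
Transfer each piece to the centroidal x-axis using Ī + A·d² with d = y − 58.691:
  vertical leg: d = 13.809 mm → contributes +3 380 411 mm⁴
  horizontal leg (remainder): d = -52.691 mm → contributes +1 271 496 mm⁴
Total I = 4 651 907 mm⁴.

Ix ≈ 4.65 × 10⁶ mm⁴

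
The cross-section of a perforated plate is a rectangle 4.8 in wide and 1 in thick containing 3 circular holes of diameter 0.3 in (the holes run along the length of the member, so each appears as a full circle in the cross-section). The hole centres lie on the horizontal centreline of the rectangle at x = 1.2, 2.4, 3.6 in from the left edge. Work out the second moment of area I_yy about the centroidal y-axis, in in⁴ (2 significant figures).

I_yy ≈ 9.0 in⁴

Break the section into simple shapes (no overlaps), measuring from the bottom-left corner of the bounding box.
Plate: 4.8 × 1, A = 4.8 in², x = 2.4 in, Ī = 9.216 in⁴.
Hole 1 (subtracted): ⌀0.3, A = 0.07069 in², x = 1.2 in, Ī = 0.0003976 in⁴.
Hole 2 (subtracted): ⌀0.3, A = 0.07069 in², x = 2.4 in, Ī = 0.0003976 in⁴.
Hole 3 (subtracted): ⌀0.3, A = 0.07069 in², x = 3.6 in, Ī = 0.0003976 in⁴.
By symmetry the centroid is at mid-width, x̄ = 2.4 in.
Transfer each piece to the centroidal y-axis using Ī + A·d² with d = x − 2.4:
  plate: d = 0 in → contributes +9.216 in⁴
  hole 1: d = -1.2 in → contributes −0.1022 in⁴
  hole 2: d = 0 in → contributes −0.0003976 in⁴
  hole 3: d = 1.2 in → contributes −0.1022 in⁴
Total I = 9.011 in⁴.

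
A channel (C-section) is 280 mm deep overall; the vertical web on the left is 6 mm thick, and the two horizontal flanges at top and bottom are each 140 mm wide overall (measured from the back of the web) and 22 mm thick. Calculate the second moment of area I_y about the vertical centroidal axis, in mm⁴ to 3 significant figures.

I_y ≈ 1.52 × 10⁷ mm⁴

Decompose the section into non-overlapping parts with the origin at the bottom-left of its bounding rectangle.
Web: 6 × 280, A = 1 680 mm², x = 3 mm, Ī = 5 040 mm⁴.
Top flange (beyond web): 134 × 22, A = 2 948 mm², x = 73 mm, Ī = 4 411 191 mm⁴.
Bottom flange (beyond web): 134 × 22, A = 2 948 mm², x = 73 mm, Ī = 4 411 191 mm⁴.
Centroid: x̄ = ΣA·x / ΣA = 57.477 mm.
Transfer each piece to the vertical centroidal axis using Ī + A·d² with d = x − 57.477:
  web: d = -54.477 mm → contributes +4 990 903 mm⁴
  top flange (beyond web): d = 15.523 mm → contributes +5 121 524 mm⁴
  bottom flange (beyond web): d = 15.523 mm → contributes +5 121 524 mm⁴
Total I = 15 233 951 mm⁴.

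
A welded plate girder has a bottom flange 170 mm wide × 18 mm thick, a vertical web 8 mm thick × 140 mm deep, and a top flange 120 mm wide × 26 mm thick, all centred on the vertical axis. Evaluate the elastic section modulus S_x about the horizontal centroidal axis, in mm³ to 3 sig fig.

Split into non-overlapping primitives; take the origin at the lower-left of the bounding box.
Bottom plate: 170 × 18, A = 3 060 mm², y = 9 mm, Ī = 82 620 mm⁴.
Web plate: 8 × 140, A = 1 120 mm², y = 88 mm, Ī = 1 829 333 mm⁴.
Top plate: 120 × 26, A = 3 120 mm², y = 171 mm, Ī = 175 760 mm⁴.
Centroid: ȳ = ΣA·y / ΣA = 90.359 mm.
Transfer each piece to the horizontal centroidal axis using Ī + A·d² with d = y − 90.359:
  bottom plate: d = -81.359 mm → contributes +20 337 590 mm⁴
  web plate: d = -2.3589 mm → contributes +1 835 565 mm⁴
  top plate: d = 80.641 mm → contributes +20 465 077 mm⁴
Total I = 42 638 233 mm⁴.
Extreme fibre distance c = 93.641 mm; S = I/c = 455 337 mm³.

S_x ≈ 4.55 × 10⁵ mm³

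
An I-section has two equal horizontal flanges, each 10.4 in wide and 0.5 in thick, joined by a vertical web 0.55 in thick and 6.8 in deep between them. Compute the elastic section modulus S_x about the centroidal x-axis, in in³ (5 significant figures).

Decompose the section into non-overlapping parts with the origin at the bottom-left of its bounding rectangle.
Bottom flange: 10.4 × 0.5, A = 5.2 in², y = 0.25 in, Ī = 0.1083333 in⁴.
Web: 0.55 × 6.8, A = 3.74 in², y = 3.9 in, Ī = 14.41147 in⁴.
Top flange: 10.4 × 0.5, A = 5.2 in², y = 7.55 in, Ī = 0.1083333 in⁴.
By symmetry the centroid is at mid-height, ȳ = 3.9 in.
Transfer each piece to the centroidal x-axis using Ī + A·d² with d = y − 3.9:
  bottom flange: d = -3.65 in → contributes +69.38533 in⁴
  web: d = 0 in → contributes +14.41147 in⁴
  top flange: d = 3.65 in → contributes +69.38533 in⁴
Total I = 153.1821 in⁴.
Extreme fibre distance c = 3.9 in; S = I/c = 39.27747 in³.

S_x ≈ 39.277 in³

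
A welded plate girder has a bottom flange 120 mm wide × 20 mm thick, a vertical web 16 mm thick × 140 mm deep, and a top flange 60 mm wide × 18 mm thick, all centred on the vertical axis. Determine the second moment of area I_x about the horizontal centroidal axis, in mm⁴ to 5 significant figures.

Treat the section as a set of non-overlapping primitives; coordinates are from the bounding-box lower-left.
Bottom plate: 120 × 20, A = 2 400 mm², y = 10 mm, Ī = 80 000 mm⁴.
Web plate: 16 × 140, A = 2 240 mm², y = 90 mm, Ī = 3 658 667 mm⁴.
Top plate: 60 × 18, A = 1 080 mm², y = 169 mm, Ī = 29 160 mm⁴.
Centroid: ȳ = ΣA·y / ΣA = 71.34965 mm.
Transfer each piece to the horizontal centroidal axis using Ī + A·d² with d = y − 71.34965:
  bottom plate: d = -61.34965 mm → contributes +9 113 071 mm⁴
  web plate: d = 18.65035 mm → contributes +4 437 818 mm⁴
  top plate: d = 97.65035 mm → contributes +10 327 598 mm⁴
Total I = 23 878 487 mm⁴.

I_x ≈ 2.3878 × 10⁷ mm⁴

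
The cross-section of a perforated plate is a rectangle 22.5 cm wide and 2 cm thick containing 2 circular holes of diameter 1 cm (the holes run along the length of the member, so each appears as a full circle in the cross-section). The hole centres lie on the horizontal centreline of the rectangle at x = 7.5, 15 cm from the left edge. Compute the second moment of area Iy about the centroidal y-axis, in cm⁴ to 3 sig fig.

Decompose the section into non-overlapping parts with the origin at the bottom-left of its bounding rectangle.
Plate: 22.5 × 2, A = 45 cm², x = 11.25 cm, Ī = 1898.4 cm⁴.
Hole 1 (subtracted): ⌀1, A = 0.7854 cm², x = 7.5 cm, Ī = 0.049087 cm⁴.
Hole 2 (subtracted): ⌀1, A = 0.7854 cm², x = 15 cm, Ī = 0.049087 cm⁴.
By symmetry the centroid is at mid-width, x̄ = 11.25 cm.
Transfer each piece to the centroidal y-axis using Ī + A·d² with d = x − 11.25:
  plate: d = 0 cm → contributes +1898.4 cm⁴
  hole 1: d = -3.75 cm → contributes −11.094 cm⁴
  hole 2: d = 3.75 cm → contributes −11.094 cm⁴
Total I = 1876.3 cm⁴.

Iy ≈ 1880 cm⁴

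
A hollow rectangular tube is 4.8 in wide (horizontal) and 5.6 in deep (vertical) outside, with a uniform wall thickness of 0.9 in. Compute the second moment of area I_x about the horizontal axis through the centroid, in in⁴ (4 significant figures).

Decompose the section into non-overlapping parts with the origin at the bottom-left of its bounding rectangle.
Outer rectangle: 4.8 × 5.6, A = 26.88 in², y = 2.8 in, Ī = 70.2464 in⁴.
Inner void (subtracted): 3 × 3.8, A = 11.4 in², y = 2.8 in, Ī = 13.718 in⁴.
By symmetry the centroid is at mid-height, ȳ = 2.8 in.
All pieces are centred on the horizontal axis through the centroid, so I = ΣĪ (holes subtracted) = 56.5284 in⁴.

I_x ≈ 56.53 in⁴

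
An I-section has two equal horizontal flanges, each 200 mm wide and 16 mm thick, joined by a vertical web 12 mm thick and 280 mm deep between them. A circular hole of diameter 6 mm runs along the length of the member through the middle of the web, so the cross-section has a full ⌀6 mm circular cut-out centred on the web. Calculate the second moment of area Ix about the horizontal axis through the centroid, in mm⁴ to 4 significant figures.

Break the section into simple shapes (no overlaps), measuring from the bottom-left corner of the bounding box.
Bottom flange: 200 × 16, A = 3 200 mm², y = 8 mm, Ī = 68266.7 mm⁴.
Web: 12 × 280, A = 3 360 mm², y = 156 mm, Ī = 21 952 000 mm⁴.
Top flange: 200 × 16, A = 3 200 mm², y = 304 mm, Ī = 68266.7 mm⁴.
Hole (subtracted): ⌀6, A = 28.2743 mm², y = 156 mm, Ī = 63.6173 mm⁴.
By symmetry the centroid is at mid-height, ȳ = 156 mm.
Transfer each piece to the horizontal axis through the centroid using Ī + A·d² with d = y − 156:
  bottom flange: d = -148 mm → contributes +70 161 067 mm⁴
  web: d = 0 mm → contributes +21 952 000 mm⁴
  top flange: d = 148 mm → contributes +70 161 067 mm⁴
  hole: d = 0 mm → contributes −63.6173 mm⁴
Total I = 162 274 070 mm⁴.

Ix ≈ 1.623 × 10⁸ mm⁴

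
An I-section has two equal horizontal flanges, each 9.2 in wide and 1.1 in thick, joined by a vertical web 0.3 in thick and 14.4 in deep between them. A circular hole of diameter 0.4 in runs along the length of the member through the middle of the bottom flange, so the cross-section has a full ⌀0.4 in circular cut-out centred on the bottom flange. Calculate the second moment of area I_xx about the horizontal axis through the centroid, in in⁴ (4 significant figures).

I_xx ≈ 1285 in⁴

Break the section into simple shapes (no overlaps), measuring from the bottom-left corner of the bounding box.
Bottom flange: 9.2 × 1.1, A = 10.12 in², y = 0.55 in, Ī = 1.02043 in⁴.
Web: 0.3 × 14.4, A = 4.32 in², y = 8.3 in, Ī = 74.6496 in⁴.
Top flange: 9.2 × 1.1, A = 10.12 in², y = 16.05 in, Ī = 1.02043 in⁴.
Hole (subtracted): ⌀0.4, A = 0.125664 in², y = 0.55 in, Ī = 0.00125664 in⁴.
Centroid: ȳ = ΣA·y / ΣA = 8.33986 in.
Transfer each piece to the horizontal axis through the centroid using Ī + A·d² with d = y − 8.33986:
  bottom flange: d = -7.78986 in → contributes +615.121 in⁴
  web: d = -0.0398576 in → contributes +74.6565 in⁴
  top flange: d = 7.71014 in → contributes +602.617 in⁴
  hole: d = -7.78986 in → contributes −7.62677 in⁴
Total I = 1284.77 in⁴.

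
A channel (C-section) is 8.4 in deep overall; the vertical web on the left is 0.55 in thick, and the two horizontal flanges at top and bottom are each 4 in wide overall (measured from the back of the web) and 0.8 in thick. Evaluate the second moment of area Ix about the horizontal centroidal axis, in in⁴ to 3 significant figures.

Ix ≈ 107 in⁴

Decompose the section into non-overlapping parts with the origin at the bottom-left of its bounding rectangle.
Web: 0.55 × 8.4, A = 4.62 in², y = 4.2 in, Ī = 27.166 in⁴.
Top flange (beyond web): 3.45 × 0.8, A = 2.76 in², y = 8 in, Ī = 0.1472 in⁴.
Bottom flange (beyond web): 3.45 × 0.8, A = 2.76 in², y = 0.4 in, Ī = 0.1472 in⁴.
By symmetry the centroid is at mid-height, ȳ = 4.2 in.
Transfer each piece to the horizontal centroidal axis using Ī + A·d² with d = y − 4.2:
  web: d = 0 in → contributes +27.166 in⁴
  top flange (beyond web): d = 3.8 in → contributes +40.002 in⁴
  bottom flange (beyond web): d = -3.8 in → contributes +40.002 in⁴
Total I = 107.17 in⁴.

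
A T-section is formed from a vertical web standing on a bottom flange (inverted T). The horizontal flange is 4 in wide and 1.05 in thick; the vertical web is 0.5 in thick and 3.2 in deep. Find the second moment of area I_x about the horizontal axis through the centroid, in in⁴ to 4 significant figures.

I_x ≈ 6.983 in⁴

Treat the section as a set of non-overlapping primitives; coordinates are from the bounding-box lower-left.
Flange: 4 × 1.05, A = 4.2 in², y = 0.525 in, Ī = 0.385875 in⁴.
Web: 0.5 × 3.2, A = 1.6 in², y = 2.65 in, Ī = 1.36533 in⁴.
Centroid: ȳ = ΣA·y / ΣA = 1.11121 in.
Transfer each piece to the horizontal axis through the centroid using Ī + A·d² with d = y − 1.11121:
  flange: d = -0.586207 in → contributes +1.82916 in⁴
  web: d = 1.53879 in → contributes +5.15395 in⁴
Total I = 6.9831 in⁴.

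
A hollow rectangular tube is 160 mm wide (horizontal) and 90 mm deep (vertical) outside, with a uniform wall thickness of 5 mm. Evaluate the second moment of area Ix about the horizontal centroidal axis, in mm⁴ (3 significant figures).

Split into non-overlapping primitives; take the origin at the lower-left of the bounding box.
Outer rectangle: 160 × 90, A = 14 400 mm², y = 45 mm, Ī = 9 720 000 mm⁴.
Inner void (subtracted): 150 × 80, A = 12 000 mm², y = 45 mm, Ī = 6 400 000 mm⁴.
By symmetry the centroid is at mid-height, ȳ = 45 mm.
All pieces are centred on the horizontal centroidal axis, so I = ΣĪ (holes subtracted) = 3 320 000 mm⁴.

Ix ≈ 3.32 × 10⁶ mm⁴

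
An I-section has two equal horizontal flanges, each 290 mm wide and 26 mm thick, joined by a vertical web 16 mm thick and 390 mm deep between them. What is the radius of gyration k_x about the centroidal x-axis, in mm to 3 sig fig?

Break the section into simple shapes (no overlaps), measuring from the bottom-left corner of the bounding box.
Bottom flange: 290 × 26, A = 7 540 mm², y = 13 mm, Ī = 424 753 mm⁴.
Web: 16 × 390, A = 6 240 mm², y = 221 mm, Ī = 79 092 000 mm⁴.
Top flange: 290 × 26, A = 7 540 mm², y = 429 mm, Ī = 424 753 mm⁴.
By symmetry the centroid is at mid-height, ȳ = 221 mm.
Transfer each piece to the centroidal x-axis using Ī + A·d² with d = y − 221:
  bottom flange: d = -208 mm → contributes +326 635 313 mm⁴
  web: d = 0 mm → contributes +79 092 000 mm⁴
  top flange: d = 208 mm → contributes +326 635 313 mm⁴
Total I = 732 362 627 mm⁴.
Radius of gyration: k = √(I/A) = √(732 362 627 / 21 320) = 185.34 mm.

k_x ≈ 185 mm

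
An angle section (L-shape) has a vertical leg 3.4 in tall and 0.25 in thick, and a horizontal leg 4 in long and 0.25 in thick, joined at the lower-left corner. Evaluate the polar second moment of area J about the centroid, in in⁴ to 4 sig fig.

J ≈ 4.816 in⁴

Treat the section as a set of non-overlapping primitives; coordinates are from the bounding-box lower-left.
Vertical leg: 0.25 × 3.4, A = 0.85 in², y = 1.7 in, Ī = 0.818833 in⁴.
Horizontal leg (remainder): 3.75 × 0.25, A = 0.9375 in², y = 0.125 in, Ī = 0.00488281 in⁴.
Centroid: ȳ = ΣA·y / ΣA = 0.873951 in.
Transfer each piece to the centroidal x-axis using Ī + A·d² with d = y − 0.873951:
  vertical leg: d = 0.826049 in → contributes +1.39884 in⁴
  horizontal leg (remainder): d = -0.748951 in → contributes +0.530753 in⁴
Total I = 1.92959 in⁴.
For the y-axis: x̄ = 1.17395 in.
Repeating about the centroidal y-axis gives I_y = 2.88628 in⁴.
Polar second moment: J = I_x + I_y = 4.81587 in⁴.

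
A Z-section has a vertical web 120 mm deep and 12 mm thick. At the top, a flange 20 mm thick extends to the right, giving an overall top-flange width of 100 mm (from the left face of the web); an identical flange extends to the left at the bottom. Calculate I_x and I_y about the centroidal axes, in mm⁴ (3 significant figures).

Treat the section as a set of non-overlapping primitives; coordinates are from the bounding-box lower-left.
Web: 12 × 120, A = 1 440 mm², y = 60 mm, Ī = 1 728 000 mm⁴.
Top flange (beyond web): 88 × 20, A = 1 760 mm², y = 110 mm, Ī = 58 667 mm⁴.
Bottom flange (beyond web): 88 × 20, A = 1 760 mm², y = 10 mm, Ī = 58 667 mm⁴.
Centroid: ȳ = ΣA·y / ΣA = 60 mm.
Transfer each piece to the centroidal x-axis using Ī + A·d² with d = y − 60:
  web: d = 0 mm → contributes +1 728 000 mm⁴
  top flange (beyond web): d = 50 mm → contributes +4 458 667 mm⁴
  bottom flange (beyond web): d = -50 mm → contributes +4 458 667 mm⁴
Total I = 10 645 333 mm⁴.
For the y-axis: x̄ = 94 mm.
Repeating about the centroidal y-axis gives I_y = 11 088 853 mm⁴.

I_x ≈ 1.06 × 10⁷ mm⁴, I_y ≈ 1.11 × 10⁷ mm⁴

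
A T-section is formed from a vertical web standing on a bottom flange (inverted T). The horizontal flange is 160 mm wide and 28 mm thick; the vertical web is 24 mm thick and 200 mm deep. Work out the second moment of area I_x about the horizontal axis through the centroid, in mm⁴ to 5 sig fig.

I_x ≈ 4.6408 × 10⁷ mm⁴

Decompose the section into non-overlapping parts with the origin at the bottom-left of its bounding rectangle.
Flange: 160 × 28, A = 4 480 mm², y = 14 mm, Ī = 292693.3 mm⁴.
Web: 24 × 200, A = 4 800 mm², y = 128 mm, Ī = 16 000 000 mm⁴.
Centroid: ȳ = ΣA·y / ΣA = 72.96552 mm.
Transfer each piece to the horizontal axis through the centroid using Ī + A·d² with d = y − 72.96552:
  flange: d = -58.96552 mm → contributes +15 869 350 mm⁴
  web: d = 55.03448 mm → contributes +30 538 213 mm⁴
Total I = 46 407 562 mm⁴.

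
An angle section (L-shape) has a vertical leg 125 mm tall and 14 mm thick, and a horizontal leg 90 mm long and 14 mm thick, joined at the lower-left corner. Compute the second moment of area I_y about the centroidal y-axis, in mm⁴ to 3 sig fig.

I_y ≈ 1.88 × 10⁶ mm⁴

Treat the section as a set of non-overlapping primitives; coordinates are from the bounding-box lower-left.
Vertical leg: 14 × 125, A = 1 750 mm², x = 7 mm, Ī = 28 583 mm⁴.
Horizontal leg (remainder): 76 × 14, A = 1 064 mm², x = 52 mm, Ī = 512 139 mm⁴.
Centroid: x̄ = ΣA·x / ΣA = 24.015 mm.
Transfer each piece to the centroidal y-axis using Ī + A·d² with d = x − 24.015:
  vertical leg: d = -17.015 mm → contributes +535 222 mm⁴
  horizontal leg (remainder): d = 27.985 mm → contributes +1 345 426 mm⁴
Total I = 1 880 647 mm⁴.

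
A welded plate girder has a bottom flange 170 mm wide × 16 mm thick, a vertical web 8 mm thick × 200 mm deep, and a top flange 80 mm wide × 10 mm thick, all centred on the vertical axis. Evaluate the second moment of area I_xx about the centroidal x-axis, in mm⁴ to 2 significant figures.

I_xx ≈ 3.7 × 10⁷ mm⁴

Split into non-overlapping primitives; take the origin at the lower-left of the bounding box.
Bottom plate: 170 × 16, A = 2 720 mm², y = 8 mm, Ī = 58 027 mm⁴.
Web plate: 8 × 200, A = 1 600 mm², y = 116 mm, Ī = 5 333 333 mm⁴.
Top plate: 80 × 10, A = 800 mm², y = 221 mm, Ī = 6 667 mm⁴.
Centroid: ȳ = ΣA·y / ΣA = 75.03 mm.
Transfer each piece to the centroidal x-axis using Ī + A·d² with d = y − 75.03:
  bottom plate: d = -67.03 mm → contributes +12 279 499 mm⁴
  web plate: d = 40.97 mm → contributes +8 018 835 mm⁴
  top plate: d = 146 mm → contributes +17 052 167 mm⁴
Total I = 37 350 502 mm⁴.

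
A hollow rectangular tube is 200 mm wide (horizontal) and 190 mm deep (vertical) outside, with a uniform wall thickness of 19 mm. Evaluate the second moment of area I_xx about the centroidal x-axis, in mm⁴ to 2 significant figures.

Decompose the section into non-overlapping parts with the origin at the bottom-left of its bounding rectangle.
Outer rectangle: 200 × 190, A = 38 000 mm², y = 95 mm, Ī = 114 316 667 mm⁴.
Inner void (subtracted): 162 × 152, A = 24 624 mm², y = 95 mm, Ī = 47 409 408 mm⁴.
By symmetry the centroid is at mid-height, ȳ = 95 mm.
All pieces are centred on the centroidal x-axis, so I = ΣĪ (holes subtracted) = 66 907 259 mm⁴.

I_xx ≈ 6.7 × 10⁷ mm⁴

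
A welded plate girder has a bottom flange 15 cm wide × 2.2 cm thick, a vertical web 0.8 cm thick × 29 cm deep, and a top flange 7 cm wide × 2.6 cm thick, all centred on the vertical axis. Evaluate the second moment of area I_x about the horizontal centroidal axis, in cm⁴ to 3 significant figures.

I_x ≈ 1.35 × 10⁴ cm⁴

Break the section into simple shapes (no overlaps), measuring from the bottom-left corner of the bounding box.
Bottom plate: 15 × 2.2, A = 33 cm², y = 1.1 cm, Ī = 13.31 cm⁴.
Web plate: 0.8 × 29, A = 23.2 cm², y = 16.7 cm, Ī = 1625.9 cm⁴.
Top plate: 7 × 2.6, A = 18.2 cm², y = 32.5 cm, Ī = 10.253 cm⁴.
Centroid: ȳ = ΣA·y / ΣA = 13.646 cm.
Transfer each piece to the horizontal centroidal axis using Ī + A·d² with d = y − 13.646:
  bottom plate: d = -12.546 cm → contributes +5207.3 cm⁴
  web plate: d = 3.0543 cm → contributes +1842.4 cm⁴
  top plate: d = 18.854 cm → contributes +6480.1 cm⁴
Total I = 13 530 cm⁴.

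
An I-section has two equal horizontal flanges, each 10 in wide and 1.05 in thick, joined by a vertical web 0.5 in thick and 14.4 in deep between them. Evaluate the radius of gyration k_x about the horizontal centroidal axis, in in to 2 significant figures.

k_x ≈ 7.0 in

Break the section into simple shapes (no overlaps), measuring from the bottom-left corner of the bounding box.
Bottom flange: 10 × 1.05, A = 10.5 in², y = 0.525 in, Ī = 0.9647 in⁴.
Web: 0.5 × 14.4, A = 7.2 in², y = 8.25 in, Ī = 124.4 in⁴.
Top flange: 10 × 1.05, A = 10.5 in², y = 15.98 in, Ī = 0.9647 in⁴.
By symmetry the centroid is at mid-height, ȳ = 8.25 in.
Transfer each piece to the horizontal centroidal axis using Ī + A·d² with d = y − 8.25:
  bottom flange: d = -7.725 in → contributes +627.6 in⁴
  web: d = 0 in → contributes +124.4 in⁴
  top flange: d = 7.725 in → contributes +627.6 in⁴
Total I = 1 380 in⁴.
Radius of gyration: k = √(I/A) = √(1 380 / 28.2) = 6.994 in.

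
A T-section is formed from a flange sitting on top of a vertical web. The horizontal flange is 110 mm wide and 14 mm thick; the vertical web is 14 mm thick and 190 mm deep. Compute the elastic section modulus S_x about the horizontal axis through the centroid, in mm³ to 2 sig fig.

S_x ≈ 1.4 × 10⁵ mm³

Break the section into simple shapes (no overlaps), measuring from the bottom-left corner of the bounding box.
Flange: 110 × 14, A = 1 540 mm², y = 197 mm, Ī = 25 153 mm⁴.
Web: 14 × 190, A = 2 660 mm², y = 95 mm, Ī = 8 002 167 mm⁴.
Centroid: ȳ = ΣA·y / ΣA = 132.4 mm.
Transfer each piece to the horizontal axis through the centroid using Ī + A·d² with d = y − 132.4:
  flange: d = 64.6 mm → contributes +6 451 820 mm⁴
  web: d = -37.4 mm → contributes +11 722 868 mm⁴
Total I = 18 174 688 mm⁴.
Extreme fibre distance c = 132.4 mm; S = I/c = 137 271 mm³.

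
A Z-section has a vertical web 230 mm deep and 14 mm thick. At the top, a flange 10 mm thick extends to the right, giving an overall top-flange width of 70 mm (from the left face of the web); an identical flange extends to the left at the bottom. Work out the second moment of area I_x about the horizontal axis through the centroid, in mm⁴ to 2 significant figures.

Treat the section as a set of non-overlapping primitives; coordinates are from the bounding-box lower-left.
Web: 14 × 230, A = 3 220 mm², y = 115 mm, Ī = 14 194 833 mm⁴.
Top flange (beyond web): 56 × 10, A = 560 mm², y = 225 mm, Ī = 4 667 mm⁴.
Bottom flange (beyond web): 56 × 10, A = 560 mm², y = 5 mm, Ī = 4 667 mm⁴.
Centroid: ȳ = ΣA·y / ΣA = 115 mm.
Transfer each piece to the horizontal axis through the centroid using Ī + A·d² with d = y − 115:
  web: d = 0 mm → contributes +14 194 833 mm⁴
  top flange (beyond web): d = 110 mm → contributes +6 780 667 mm⁴
  bottom flange (beyond web): d = -110 mm → contributes +6 780 667 mm⁴
Total I = 27 756 167 mm⁴.

I_x ≈ 2.8 × 10⁷ mm⁴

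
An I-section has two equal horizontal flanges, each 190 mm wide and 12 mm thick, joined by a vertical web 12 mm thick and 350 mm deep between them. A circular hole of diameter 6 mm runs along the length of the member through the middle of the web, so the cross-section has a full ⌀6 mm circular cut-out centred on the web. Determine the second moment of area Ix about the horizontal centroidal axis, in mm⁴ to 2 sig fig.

Split into non-overlapping primitives; take the origin at the lower-left of the bounding box.
Bottom flange: 190 × 12, A = 2 280 mm², y = 6 mm, Ī = 27 360 mm⁴.
Web: 12 × 350, A = 4 200 mm², y = 187 mm, Ī = 42 875 000 mm⁴.
Top flange: 190 × 12, A = 2 280 mm², y = 368 mm, Ī = 27 360 mm⁴.
Hole (subtracted): ⌀6, A = 28.27 mm², y = 187 mm, Ī = 63.62 mm⁴.
By symmetry the centroid is at mid-height, ȳ = 187 mm.
Transfer each piece to the horizontal centroidal axis using Ī + A·d² with d = y − 187:
  bottom flange: d = -181 mm → contributes +74 722 440 mm⁴
  web: d = 0 mm → contributes +42 875 000 mm⁴
  top flange: d = 181 mm → contributes +74 722 440 mm⁴
  hole: d = 0 mm → contributes −63.62 mm⁴
Total I = 192 319 816 mm⁴.

Ix ≈ 1.9 × 10⁸ mm⁴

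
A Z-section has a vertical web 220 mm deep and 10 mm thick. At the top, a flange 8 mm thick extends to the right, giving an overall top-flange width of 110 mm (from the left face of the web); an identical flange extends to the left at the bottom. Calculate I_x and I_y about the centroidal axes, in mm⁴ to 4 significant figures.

I_x ≈ 2.686 × 10⁷ mm⁴, I_y ≈ 6.192 × 10⁶ mm⁴

Decompose the section into non-overlapping parts with the origin at the bottom-left of its bounding rectangle.
Web: 10 × 220, A = 2 200 mm², y = 110 mm, Ī = 8 873 333 mm⁴.
Top flange (beyond web): 100 × 8, A = 800 mm², y = 216 mm, Ī = 4266.67 mm⁴.
Bottom flange (beyond web): 100 × 8, A = 800 mm², y = 4 mm, Ī = 4266.67 mm⁴.
Centroid: ȳ = ΣA·y / ΣA = 110 mm.
Transfer each piece to the centroidal x-axis using Ī + A·d² with d = y − 110:
  web: d = 0 mm → contributes +8 873 333 mm⁴
  top flange (beyond web): d = 106 mm → contributes +8 993 067 mm⁴
  bottom flange (beyond web): d = -106 mm → contributes +8 993 067 mm⁴
Total I = 26 859 467 mm⁴.
For the y-axis: x̄ = 105 mm.
Repeating about the centroidal y-axis gives I_y = 6 191 667 mm⁴.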